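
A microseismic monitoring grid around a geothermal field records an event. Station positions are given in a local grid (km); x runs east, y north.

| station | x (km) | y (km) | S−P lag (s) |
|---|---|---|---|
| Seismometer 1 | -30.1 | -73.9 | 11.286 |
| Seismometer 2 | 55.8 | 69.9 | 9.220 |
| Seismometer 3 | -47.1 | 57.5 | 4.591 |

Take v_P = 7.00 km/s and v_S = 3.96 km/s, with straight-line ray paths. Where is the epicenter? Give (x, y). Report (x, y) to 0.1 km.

Distance from S−P lag: d = Δt · v_P v_S / (v_P − v_S) = Δt · (7.00·3.96)/(7.00−3.96) ≈ 9.1184·Δt.
So d_Seismometer 1 = 102.91, d_Seismometer 2 = 84.07, d_Seismometer 3 = 41.86 km.
Circle about each station: (x + 30.1)² + (y + 73.9)² = 102.91²; (x − 55.8)² + (y − 69.9)² = 84.07²; (x + 47.1)² + (y − 57.5)² = 41.86².
Subtracting pairs of circle equations eliminates x²+y² and gives linear equations (the radical axes):
171.8 x + 287.6 y = 5155.13
-34.0 x + 262.8 y = 7995.65
Solving the 2×2 system: x ≈ -17.2, y ≈ 28.2 km.
Check against Seismometer 1 (with the unrounded x, y): √((x + 30.1)²+(y + 73.9)²) = 102.91 ≈ 102.91 km. ✓

(-17.2, 28.2)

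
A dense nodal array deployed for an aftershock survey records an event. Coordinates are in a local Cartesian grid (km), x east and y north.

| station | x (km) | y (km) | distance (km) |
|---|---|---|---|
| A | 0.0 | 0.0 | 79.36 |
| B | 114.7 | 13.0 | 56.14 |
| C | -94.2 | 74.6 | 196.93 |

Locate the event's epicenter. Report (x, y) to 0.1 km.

74.8 km east, -26.5 km north

Circle about each station: x² + y² = 79.36²; (x − 114.7)² + (y − 13.0)² = 56.14²; (x + 94.2)² + (y − 74.6)² = 196.93².
Subtracting pairs of circle equations eliminates x²+y² and gives linear equations (the radical axes):
229.4 x + 26.0 y = 16471.40
-188.4 x + 149.2 y = -18044.62
Solving the 2×2 system: x ≈ 74.8, y ≈ -26.5 km.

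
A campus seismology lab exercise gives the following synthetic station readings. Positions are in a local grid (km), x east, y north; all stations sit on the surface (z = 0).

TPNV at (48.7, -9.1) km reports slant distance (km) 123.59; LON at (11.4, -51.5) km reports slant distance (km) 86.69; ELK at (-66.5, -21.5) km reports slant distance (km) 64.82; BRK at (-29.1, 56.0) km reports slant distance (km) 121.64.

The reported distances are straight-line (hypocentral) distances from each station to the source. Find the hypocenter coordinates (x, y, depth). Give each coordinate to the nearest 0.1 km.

Each station gives a sphere (x−x_i)² + (y−y_i)² + z² = d_i² (stations at z=0).
Subtracting the TPNV sphere from LON and ELK: z² cancels, leaving linear equations in x and y:
-74.6 x − 84.8 y = 8087.04
-230.4 x − 24.8 y = 13502.86
Solving: x ≈ -53.397, y ≈ -48.392 km (keep extra digits for the depth step; rounded: -53.4, -48.4).
Then from the TPNV sphere: z² = 123.59² − (x − 48.7)² − (y + 9.1)² with x = -53.397, y = -48.392, so z ≈ 57.505 ≈ 57.5 km.

(-53.4, -48.4, 57.5)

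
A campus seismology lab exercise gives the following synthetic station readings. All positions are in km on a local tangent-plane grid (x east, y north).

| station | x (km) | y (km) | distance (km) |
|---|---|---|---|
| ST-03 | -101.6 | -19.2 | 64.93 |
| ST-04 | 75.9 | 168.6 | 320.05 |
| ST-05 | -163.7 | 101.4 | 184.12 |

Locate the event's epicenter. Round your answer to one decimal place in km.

-126.9 km east, -79.0 km north

Circle about each station: (x + 101.6)² + (y + 19.2)² = 64.93²; (x − 75.9)² + (y − 168.6)² = 320.05²; (x + 163.7)² + (y − 101.4)² = 184.12².
Subtracting the ST-03 equation from the ST-04 and ST-05 equations removes the quadratic terms:
355.0 x + 375.6 y = -74720.53
-124.2 x + 241.2 y = -3295.82
Solving the 2×2 system: x ≈ -126.9, y ≈ -79.0 km.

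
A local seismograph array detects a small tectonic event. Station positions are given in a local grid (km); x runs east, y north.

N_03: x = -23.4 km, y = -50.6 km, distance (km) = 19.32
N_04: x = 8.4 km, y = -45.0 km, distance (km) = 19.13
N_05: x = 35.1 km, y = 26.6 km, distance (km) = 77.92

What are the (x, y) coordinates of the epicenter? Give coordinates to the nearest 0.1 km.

x ≈ -9.2 km, y ≈ -37.5 km

Circle about each station: (x + 23.4)² + (y + 50.6)² = 19.32²; (x − 8.4)² + (y + 45.0)² = 19.13²; (x − 35.1)² + (y − 26.6)² = 77.92².
Subtracting the N_03 equation from the N_04 and N_05 equations removes the quadratic terms:
63.6 x + 11.2 y = -1005.05
117.0 x + 154.4 y = -6866.61
Solving the 2×2 system: x ≈ -9.2, y ≈ -37.5 km.
Check against N_03 (with the unrounded x, y): √((x + 23.4)²+(y + 50.6)²) = 19.32 ≈ 19.32 km. ✓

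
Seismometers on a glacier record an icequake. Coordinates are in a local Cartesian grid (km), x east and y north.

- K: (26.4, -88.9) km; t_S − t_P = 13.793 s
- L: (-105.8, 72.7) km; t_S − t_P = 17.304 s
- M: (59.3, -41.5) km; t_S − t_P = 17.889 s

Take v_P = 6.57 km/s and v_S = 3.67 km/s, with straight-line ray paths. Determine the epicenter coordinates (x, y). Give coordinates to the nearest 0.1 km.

Distance from S−P lag: d = Δt · v_P v_S / (v_P − v_S) = Δt · (6.57·3.67)/(6.57−3.67) ≈ 8.3144·Δt.
So d_K = 114.68, d_L = 143.87, d_M = 148.74 km.
Circle about each station: (x − 26.4)² + (y + 88.9)² = 114.68²; (x + 105.8)² + (y − 72.7)² = 143.87²; (x − 59.3)² + (y + 41.5)² = 148.74².
Subtracting the K equation from the L and M equations removes the quadratic terms:
-264.4 x + 323.2 y = 331.69
65.8 x + 94.8 y = -12333.52
Solving the 2×2 system: x ≈ -86.7, y ≈ -69.9 km.

-86.7 km east, -69.9 km north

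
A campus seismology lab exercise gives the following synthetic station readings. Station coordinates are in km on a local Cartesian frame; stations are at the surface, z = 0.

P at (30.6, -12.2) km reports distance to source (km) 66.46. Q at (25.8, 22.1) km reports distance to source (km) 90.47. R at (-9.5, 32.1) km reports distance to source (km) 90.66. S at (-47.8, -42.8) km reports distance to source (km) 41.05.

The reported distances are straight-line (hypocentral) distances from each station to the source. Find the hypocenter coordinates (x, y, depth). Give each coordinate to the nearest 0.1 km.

Each station gives a sphere (x−x_i)² + (y−y_i)² + z² = d_i² (stations at z=0).
Subtracting the P sphere from Q and R: z² cancels, leaving linear equations in x and y:
-9.6 x + 68.6 y = -3699.04
-80.2 x + 88.6 y = -3766.84
Solving: x ≈ -14.906, y ≈ -56.008 km (keep extra digits for the depth step; rounded: -14.9, -56.0).
Then from the P sphere: z² = 66.46² − (x − 30.6)² − (y + 12.2)² with x = -14.906, y = -56.008, so z ≈ 20.664 ≈ 20.7 km.

x ≈ -14.9 km, y ≈ -56.0 km, depth ≈ 20.7 km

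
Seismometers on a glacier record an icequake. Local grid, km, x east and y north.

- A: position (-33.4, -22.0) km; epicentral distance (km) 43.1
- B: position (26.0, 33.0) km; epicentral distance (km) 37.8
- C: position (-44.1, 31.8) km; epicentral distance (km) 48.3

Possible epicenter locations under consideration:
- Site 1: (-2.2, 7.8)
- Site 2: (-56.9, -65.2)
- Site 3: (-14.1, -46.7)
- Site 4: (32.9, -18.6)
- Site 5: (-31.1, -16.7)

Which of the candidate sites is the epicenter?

Site 1

For each candidate, compare |candidate − station| to the reported distance:
Site 1: residuals A 0.0, B 0.0, C 0.0 → max 0.0 km
Site 2: residuals A 6.1, B 90.7, C 49.5 → max 90.7 km
Site 3: residuals A 11.8, B 51.4, C 35.7 → max 51.4 km
Site 4: residuals A 23.3, B 14.3, C 43.7 → max 43.7 km
Site 5: residuals A 37.3, B 37.9, C 1.9 → max 37.9 km
Only Site 1 has all residuals ≈ 0.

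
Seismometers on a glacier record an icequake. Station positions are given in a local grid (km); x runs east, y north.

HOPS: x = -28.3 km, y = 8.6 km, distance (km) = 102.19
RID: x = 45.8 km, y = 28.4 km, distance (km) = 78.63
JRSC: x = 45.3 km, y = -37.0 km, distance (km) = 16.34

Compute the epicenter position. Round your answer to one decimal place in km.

Circle about each station: (x + 28.3)² + (y − 8.6)² = 102.19²; (x − 45.8)² + (y − 28.4)² = 78.63²; (x − 45.3)² + (y + 37.0)² = 16.34².
Subtracting the HOPS equation from the RID and JRSC equations removes the quadratic terms:
148.2 x + 39.6 y = 6289.47
147.2 x − 91.2 y = 12722.04
Solving the 2×2 system: x ≈ 55.7, y ≈ -49.6 km.

(55.7, -49.6)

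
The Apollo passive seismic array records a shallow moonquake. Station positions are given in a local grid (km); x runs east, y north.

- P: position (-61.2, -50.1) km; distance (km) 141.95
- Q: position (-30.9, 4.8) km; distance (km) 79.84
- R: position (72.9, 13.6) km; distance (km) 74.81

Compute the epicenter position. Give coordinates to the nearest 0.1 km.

Circle about each station: (x + 61.2)² + (y + 50.1)² = 141.95²; (x + 30.9)² + (y − 4.8)² = 79.84²; (x − 72.9)² + (y − 13.6)² = 74.81².
Subtracting the P equation from the Q and R equations removes the quadratic terms:
60.6 x + 109.8 y = 8497.78
268.2 x + 127.4 y = 13797.19
Solving the 2×2 system: x ≈ 19.9, y ≈ 66.4 km.
Check against P (with the unrounded x, y): √((x + 61.2)²+(y + 50.1)²) = 141.96 ≈ 141.95 km. ✓

x ≈ 19.9 km, y ≈ 66.4 km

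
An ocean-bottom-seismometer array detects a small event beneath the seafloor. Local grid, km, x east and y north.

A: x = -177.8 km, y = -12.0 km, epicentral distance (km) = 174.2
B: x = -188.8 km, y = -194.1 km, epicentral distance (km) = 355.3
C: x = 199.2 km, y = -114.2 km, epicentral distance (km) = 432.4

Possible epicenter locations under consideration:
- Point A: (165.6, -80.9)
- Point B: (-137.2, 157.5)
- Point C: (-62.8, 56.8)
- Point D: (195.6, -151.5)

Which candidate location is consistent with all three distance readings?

For each candidate, compare |candidate − station| to the reported distance:
Point A: residuals A 176.0, B 16.7, C 385.1 → max 385.1 km
Point B: residuals A 0.1, B 0.1, C 0.0 → max 0.1 km
Point C: residuals A 40.2, B 74.5, C 119.5 → max 119.5 km
Point D: residuals A 224.4, B 31.5, C 394.9 → max 394.9 km
Only Point B has all residuals ≈ 0.

Point B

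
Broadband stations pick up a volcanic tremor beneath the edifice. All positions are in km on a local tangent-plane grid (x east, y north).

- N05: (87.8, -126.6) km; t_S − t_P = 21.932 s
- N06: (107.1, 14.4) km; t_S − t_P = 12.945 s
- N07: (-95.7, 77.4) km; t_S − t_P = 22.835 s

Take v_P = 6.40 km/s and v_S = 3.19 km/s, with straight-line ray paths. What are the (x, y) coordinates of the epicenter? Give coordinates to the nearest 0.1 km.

x ≈ 26.3 km, y ≈ -1.4 km

Distance from S−P lag: d = Δt · v_P v_S / (v_P − v_S) = Δt · (6.40·3.19)/(6.40−3.19) ≈ 6.3601·Δt.
So d_N05 = 139.49, d_N06 = 82.33, d_N07 = 145.23 km.
Circle about each station: (x − 87.8)² + (y + 126.6)² = 139.49²; (x − 107.1)² + (y − 14.4)² = 82.33²; (x + 95.7)² + (y − 77.4)² = 145.23².
Subtracting the N05 equation from the N06 and N07 equations removes the quadratic terms:
38.6 x + 282.0 y = 620.60
-367.0 x + 408.0 y = -10221.44
Solving the 2×2 system: x ≈ 26.3, y ≈ -1.4 km.
Check against N05 (with the unrounded x, y): √((x − 87.8)²+(y + 126.6)²) = 139.49 ≈ 139.49 km. ✓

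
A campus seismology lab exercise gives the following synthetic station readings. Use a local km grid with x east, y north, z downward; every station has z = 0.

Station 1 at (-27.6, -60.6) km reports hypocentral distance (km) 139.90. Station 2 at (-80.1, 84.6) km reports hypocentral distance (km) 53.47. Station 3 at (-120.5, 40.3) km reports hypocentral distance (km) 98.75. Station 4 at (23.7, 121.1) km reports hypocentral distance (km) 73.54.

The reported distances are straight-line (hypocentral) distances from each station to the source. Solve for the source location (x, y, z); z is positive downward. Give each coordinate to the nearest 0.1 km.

x ≈ -31.6 km, y ≈ 77.6 km, depth ≈ 21.4 km

Each station gives a sphere (x−x_i)² + (y−y_i)² + z² = d_i² (stations at z=0).
Subtracting the Station 1 sphere from Station 2 and Station 3: z² cancels, leaving linear equations in x and y:
-105.0 x + 290.4 y = 25852.02
-185.8 x + 201.8 y = 21530.67
Solving: x ≈ -31.604, y ≈ 77.595 km (keep extra digits for the depth step; rounded: -31.6, 77.6).
Then from the Station 1 sphere: z² = 139.90² − (x + 27.6)² − (y + 60.6)² with x = -31.604, y = 77.595, so z ≈ 21.404 ≈ 21.4 km.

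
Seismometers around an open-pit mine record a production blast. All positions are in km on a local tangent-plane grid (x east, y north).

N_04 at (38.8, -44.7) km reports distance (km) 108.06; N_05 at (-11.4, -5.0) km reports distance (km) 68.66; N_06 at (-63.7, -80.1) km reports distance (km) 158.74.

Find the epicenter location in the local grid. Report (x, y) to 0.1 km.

11.3 km east, 59.8 km north

Circle about each station: (x − 38.8)² + (y + 44.7)² = 108.06²; (x + 11.4)² + (y + 5.0)² = 68.66²; (x + 63.7)² + (y + 80.1)² = 158.74².
Subtracting pairs of circle equations eliminates x²+y² and gives linear equations (the radical axes):
-100.4 x + 79.4 y = 3614.20
-205.0 x − 70.8 y = -6551.25
Solving the 2×2 system: x ≈ 11.3, y ≈ 59.8 km.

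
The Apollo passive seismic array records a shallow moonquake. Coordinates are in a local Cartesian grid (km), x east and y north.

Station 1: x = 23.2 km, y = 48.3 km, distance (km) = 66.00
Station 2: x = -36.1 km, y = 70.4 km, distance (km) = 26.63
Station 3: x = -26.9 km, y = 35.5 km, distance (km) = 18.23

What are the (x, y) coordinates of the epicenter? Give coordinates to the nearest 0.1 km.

x ≈ -42.7 km, y ≈ 44.6 km

Circle about each station: (x − 23.2)² + (y − 48.3)² = 66.00²; (x + 36.1)² + (y − 70.4)² = 26.63²; (x + 26.9)² + (y − 35.5)² = 18.23².
Subtracting the Station 1 equation from the Station 2 and Station 3 equations removes the quadratic terms:
-118.6 x + 44.2 y = 7035.08
-100.2 x − 25.6 y = 3136.40
Solving the 2×2 system: x ≈ -42.7, y ≈ 44.6 km.
Check against Station 1 (with the unrounded x, y): √((x − 23.2)²+(y − 48.3)²) = 66.00 ≈ 66.00 km. ✓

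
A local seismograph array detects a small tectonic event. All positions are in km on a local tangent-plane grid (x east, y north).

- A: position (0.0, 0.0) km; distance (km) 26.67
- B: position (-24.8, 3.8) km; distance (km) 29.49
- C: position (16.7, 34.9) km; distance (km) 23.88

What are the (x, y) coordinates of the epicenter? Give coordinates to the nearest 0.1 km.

Circle about each station: x² + y² = 26.67²; (x + 24.8)² + (y − 3.8)² = 29.49²; (x − 16.7)² + (y − 34.9)² = 23.88².
Subtracting pairs of circle equations eliminates x²+y² and gives linear equations (the radical axes):
-49.6 x + 7.6 y = 471.11
33.4 x + 69.8 y = 1637.93
Solving the 2×2 system: x ≈ -5.5, y ≈ 26.1 km.

x ≈ -5.5 km, y ≈ 26.1 km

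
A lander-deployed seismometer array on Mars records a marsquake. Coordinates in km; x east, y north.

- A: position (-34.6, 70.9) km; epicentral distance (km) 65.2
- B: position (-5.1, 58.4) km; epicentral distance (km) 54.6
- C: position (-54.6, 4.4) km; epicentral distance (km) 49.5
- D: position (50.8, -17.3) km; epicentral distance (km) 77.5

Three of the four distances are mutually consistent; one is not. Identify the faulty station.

Solve using three stations at a time. Using A, B, D (subtract circle equations pairwise → linear system) gives (x, y) ≈ (-22.8, 6.8).
Distances from that point to each station vs reported:
  A: calculated 65.2 vs reported 65.2 → residual 0.0 km
  B: calculated 54.6 vs reported 54.6 → residual 0.0 km
  C: calculated 31.8 vs reported 49.5 → residual 17.7 km
  D: calculated 77.5 vs reported 77.5 → residual 0.0 km
A, B, D are mutually consistent (residuals ≈ 0); C is off by 17.7 km.

C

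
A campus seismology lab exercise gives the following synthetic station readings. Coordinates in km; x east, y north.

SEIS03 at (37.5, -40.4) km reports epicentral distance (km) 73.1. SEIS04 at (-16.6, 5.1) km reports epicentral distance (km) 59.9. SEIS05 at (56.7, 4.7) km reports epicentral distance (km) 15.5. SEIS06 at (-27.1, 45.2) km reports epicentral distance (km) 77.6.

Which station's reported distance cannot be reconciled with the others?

SEIS03

Solve using three stations at a time. Using SEIS04, SEIS05, SEIS06 (subtract circle equations pairwise → linear system) gives (x, y) ≈ (42.9, 11.8).
Distances from that point to each station vs reported:
  SEIS03: calculated 52.4 vs reported 73.1 → residual 20.7 km
  SEIS04: calculated 59.9 vs reported 59.9 → residual 0.0 km
  SEIS05: calculated 15.5 vs reported 15.5 → residual 0.0 km
  SEIS06: calculated 77.6 vs reported 77.6 → residual 0.0 km
SEIS04, SEIS05, SEIS06 are mutually consistent (residuals ≈ 0); SEIS03 is off by 20.7 km.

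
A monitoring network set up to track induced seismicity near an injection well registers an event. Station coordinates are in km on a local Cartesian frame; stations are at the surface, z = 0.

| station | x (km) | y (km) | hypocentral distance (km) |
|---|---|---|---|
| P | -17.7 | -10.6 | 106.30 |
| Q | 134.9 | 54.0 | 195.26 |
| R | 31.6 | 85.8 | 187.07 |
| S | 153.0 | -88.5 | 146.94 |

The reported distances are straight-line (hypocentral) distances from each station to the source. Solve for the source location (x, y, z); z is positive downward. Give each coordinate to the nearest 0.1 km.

Each station gives a sphere (x−x_i)² + (y−y_i)² + z² = d_i² (stations at z=0).
Subtracting the P sphere from Q and R: z² cancels, leaving linear equations in x and y:
305.2 x + 129.2 y = -6138.42
98.6 x + 192.8 y = -15760.94
Solving: x ≈ 18.498, y ≈ -91.208 km (keep extra digits for the depth step; rounded: 18.5, -91.2).
Then from the P sphere: z² = 106.30² − (x + 17.7)² − (y + 10.6)² with x = 18.498, y = -91.208, so z ≈ 59.091 ≈ 59.1 km.
Check against S (with the unrounded solution): distance 146.93 ≈ 146.94 km. ✓

(18.5, -91.2, 59.1)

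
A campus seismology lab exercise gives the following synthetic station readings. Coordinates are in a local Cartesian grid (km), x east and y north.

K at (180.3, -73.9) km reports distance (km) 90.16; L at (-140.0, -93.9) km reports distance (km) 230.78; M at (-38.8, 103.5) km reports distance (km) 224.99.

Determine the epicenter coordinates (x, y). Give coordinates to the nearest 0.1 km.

90.4 km east, -80.7 km north

Circle about each station: (x − 180.3)² + (y + 73.9)² = 90.16²; (x + 140.0)² + (y + 93.9)² = 230.78²; (x + 38.8)² + (y − 103.5)² = 224.99².
Subtracting pairs of circle equations eliminates x²+y² and gives linear equations (the radical axes):
-640.6 x − 40.0 y = -54682.67
-438.2 x + 354.8 y = -68243.28
Solving the 2×2 system: x ≈ 90.4, y ≈ -80.7 km.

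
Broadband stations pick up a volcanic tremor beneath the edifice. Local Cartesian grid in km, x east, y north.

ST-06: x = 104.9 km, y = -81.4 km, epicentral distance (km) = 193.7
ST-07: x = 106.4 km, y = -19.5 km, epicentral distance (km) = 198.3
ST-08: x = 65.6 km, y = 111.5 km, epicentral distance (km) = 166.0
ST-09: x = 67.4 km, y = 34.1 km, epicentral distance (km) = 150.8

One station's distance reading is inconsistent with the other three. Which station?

ST-06

Solve using three stations at a time. Using ST-07, ST-08, ST-09 (subtract circle equations pairwise → linear system) gives (x, y) ≈ (-83.2, 38.2).
Distances from that point to each station vs reported:
  ST-06: calculated 222.9 vs reported 193.7 → residual 29.2 km
  ST-07: calculated 198.2 vs reported 198.3 → residual 0.1 km
  ST-08: calculated 165.9 vs reported 166.0 → residual 0.1 km
  ST-09: calculated 150.7 vs reported 150.8 → residual 0.1 km
ST-07, ST-08, ST-09 are mutually consistent (residuals ≈ 0); ST-06 is off by 29.2 km.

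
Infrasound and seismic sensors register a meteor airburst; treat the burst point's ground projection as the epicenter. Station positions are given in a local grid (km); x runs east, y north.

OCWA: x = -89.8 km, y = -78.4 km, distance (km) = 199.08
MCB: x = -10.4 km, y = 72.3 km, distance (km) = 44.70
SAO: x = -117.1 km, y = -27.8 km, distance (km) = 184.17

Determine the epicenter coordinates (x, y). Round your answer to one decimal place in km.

Circle about each station: (x + 89.8)² + (y + 78.4)² = 199.08²; (x + 10.4)² + (y − 72.3)² = 44.70²; (x + 117.1)² + (y + 27.8)² = 184.17².
Subtracting the OCWA equation from the MCB and SAO equations removes the quadratic terms:
158.8 x + 301.4 y = 28759.61
-54.6 x + 101.2 y = 5988.91
Solving the 2×2 system: x ≈ 34.0, y ≈ 77.5 km.
Check against OCWA (with the unrounded x, y): √((x + 89.8)²+(y + 78.4)²) = 199.08 ≈ 199.08 km. ✓

x ≈ 34.0 km, y ≈ 77.5 km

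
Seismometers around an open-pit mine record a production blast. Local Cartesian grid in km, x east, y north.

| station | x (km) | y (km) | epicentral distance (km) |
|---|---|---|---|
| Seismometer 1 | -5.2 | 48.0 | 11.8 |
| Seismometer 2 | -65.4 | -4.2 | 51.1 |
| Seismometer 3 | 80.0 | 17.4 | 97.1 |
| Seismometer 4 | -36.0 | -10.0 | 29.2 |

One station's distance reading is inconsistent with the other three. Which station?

Seismometer 1

Solve using three stations at a time. Using Seismometer 2, Seismometer 3, Seismometer 4 (subtract circle equations pairwise → linear system) gives (x, y) ≈ (-17.0, 12.2).
Distances from that point to each station vs reported:
  Seismometer 1: calculated 37.7 vs reported 11.8 → residual 25.9 km
  Seismometer 2: calculated 51.1 vs reported 51.1 → residual 0.0 km
  Seismometer 3: calculated 97.1 vs reported 97.1 → residual 0.0 km
  Seismometer 4: calculated 29.3 vs reported 29.2 → residual 0.1 km
Seismometer 2, Seismometer 3, Seismometer 4 are mutually consistent (residuals ≈ 0); Seismometer 1 is off by 25.9 km.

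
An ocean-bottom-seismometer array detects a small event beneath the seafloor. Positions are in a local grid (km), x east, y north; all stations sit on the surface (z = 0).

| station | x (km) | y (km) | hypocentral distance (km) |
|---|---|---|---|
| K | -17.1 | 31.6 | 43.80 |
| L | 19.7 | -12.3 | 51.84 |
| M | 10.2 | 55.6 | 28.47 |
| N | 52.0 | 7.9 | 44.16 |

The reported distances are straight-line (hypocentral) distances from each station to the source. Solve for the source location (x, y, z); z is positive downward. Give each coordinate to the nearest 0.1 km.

Each station gives a sphere (x−x_i)² + (y−y_i)² + z² = d_i² (stations at z=0).
Subtracting the K sphere from L and M: z² cancels, leaving linear equations in x and y:
73.6 x − 87.8 y = -1520.54
54.6 x + 48.0 y = 3012.33
Solving: x ≈ 22.998, y ≈ 36.597 km (keep extra digits for the depth step; rounded: 23.0, 36.6).
Then from the K sphere: z² = 43.80² − (x + 17.1)² − (y − 31.6)² with x = 22.998, y = 36.597, so z ≈ 16.900 ≈ 16.9 km.

(23.0, 36.6, 16.9)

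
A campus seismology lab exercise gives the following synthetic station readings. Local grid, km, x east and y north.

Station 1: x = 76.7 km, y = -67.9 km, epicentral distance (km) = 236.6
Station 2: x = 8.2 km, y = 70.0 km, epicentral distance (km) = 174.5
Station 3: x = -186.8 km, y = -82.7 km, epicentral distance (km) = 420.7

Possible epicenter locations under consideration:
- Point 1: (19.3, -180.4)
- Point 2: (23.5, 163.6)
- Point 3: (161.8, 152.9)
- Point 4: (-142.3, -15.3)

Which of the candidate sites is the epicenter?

For each candidate, compare |candidate − station| to the reported distance:
Point 1: residuals Station 1 110.3, Station 2 76.1, Station 3 192.6 → max 192.6 km
Point 2: residuals Station 1 0.9, Station 2 79.7, Station 3 96.8 → max 96.8 km
Point 3: residuals Station 1 0.0, Station 2 0.0, Station 3 0.0 → max 0.0 km
Point 4: residuals Station 1 11.4, Station 2 1.5, Station 3 339.9 → max 339.9 km
Only Point 3 has all residuals ≈ 0.

Point 3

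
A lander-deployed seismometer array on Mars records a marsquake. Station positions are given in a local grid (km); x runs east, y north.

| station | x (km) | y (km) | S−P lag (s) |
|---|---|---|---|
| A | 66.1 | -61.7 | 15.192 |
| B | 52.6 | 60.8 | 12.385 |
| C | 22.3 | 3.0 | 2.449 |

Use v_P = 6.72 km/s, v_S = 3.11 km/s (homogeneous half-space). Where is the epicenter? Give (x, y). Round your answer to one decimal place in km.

(8.2, 4.5)

Distance from S−P lag: d = Δt · v_P v_S / (v_P − v_S) = Δt · (6.72·3.11)/(6.72−3.11) ≈ 5.7893·Δt.
So d_A = 87.95, d_B = 71.70, d_C = 14.18 km.
Circle about each station: (x − 66.1)² + (y + 61.7)² = 87.95²; (x − 52.6)² + (y − 60.8)² = 71.70²; (x − 22.3)² + (y − 3.0)² = 14.18².
Subtracting the A equation from the B and C equations removes the quadratic terms:
-27.0 x + 245.0 y = 881.61
-87.6 x + 129.4 y = -135.68
Solving the 2×2 system: x ≈ 8.2, y ≈ 4.5 km.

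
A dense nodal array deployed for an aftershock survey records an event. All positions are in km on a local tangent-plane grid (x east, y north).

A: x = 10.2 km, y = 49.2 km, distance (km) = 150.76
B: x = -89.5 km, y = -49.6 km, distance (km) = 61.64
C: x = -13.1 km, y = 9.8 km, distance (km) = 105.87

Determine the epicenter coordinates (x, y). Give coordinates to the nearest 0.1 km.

Circle about each station: (x − 10.2)² + (y − 49.2)² = 150.76²; (x + 89.5)² + (y + 49.6)² = 61.64²; (x + 13.1)² + (y − 9.8)² = 105.87².
Subtracting the A equation from the B and C equations removes the quadratic terms:
-199.4 x − 197.6 y = 26874.82
-46.6 x − 78.8 y = 9263.09
Solving the 2×2 system: x ≈ -44.2, y ≈ -91.4 km.
Check against A (with the unrounded x, y): √((x − 10.2)²+(y − 49.2)²) = 150.77 ≈ 150.76 km. ✓

(-44.2, -91.4)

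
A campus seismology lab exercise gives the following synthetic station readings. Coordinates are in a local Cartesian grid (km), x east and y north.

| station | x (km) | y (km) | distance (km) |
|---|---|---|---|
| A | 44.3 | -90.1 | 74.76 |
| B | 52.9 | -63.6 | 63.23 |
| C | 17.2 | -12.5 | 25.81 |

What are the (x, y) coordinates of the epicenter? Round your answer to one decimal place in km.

Circle about each station: (x − 44.3)² + (y + 90.1)² = 74.76²; (x − 52.9)² + (y + 63.6)² = 63.23²; (x − 17.2)² + (y + 12.5)² = 25.81².
Subtracting the A equation from the B and C equations removes the quadratic terms:
17.2 x + 53.0 y = -1646.11
-54.2 x + 155.2 y = -4705.51
Solving the 2×2 system: x ≈ -1.1, y ≈ -30.7 km.
Check against A (with the unrounded x, y): √((x − 44.3)²+(y + 90.1)²) = 74.76 ≈ 74.76 km. ✓

-1.1 km east, -30.7 km north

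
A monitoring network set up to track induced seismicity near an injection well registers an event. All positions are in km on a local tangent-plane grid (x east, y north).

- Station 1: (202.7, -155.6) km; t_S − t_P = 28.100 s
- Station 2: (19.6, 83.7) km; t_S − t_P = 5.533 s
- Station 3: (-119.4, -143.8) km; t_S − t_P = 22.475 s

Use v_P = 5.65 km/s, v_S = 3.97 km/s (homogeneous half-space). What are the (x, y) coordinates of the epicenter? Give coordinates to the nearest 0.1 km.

(-26.4, 141.5)

Distance from S−P lag: d = Δt · v_P v_S / (v_P − v_S) = Δt · (5.65·3.97)/(5.65−3.97) ≈ 13.3515·Δt.
So d_Station 1 = 375.18, d_Station 2 = 73.87, d_Station 3 = 300.07 km.
Circle about each station: (x − 202.7)² + (y + 155.6)² = 375.18²; (x − 19.6)² + (y − 83.7)² = 73.87²; (x + 119.4)² + (y + 143.8)² = 300.07².
Subtracting pairs of circle equations eliminates x²+y² and gives linear equations (the radical axes):
-366.2 x + 478.6 y = 77394.46
-644.2 x + 23.6 y = 20354.18
Solving the 2×2 system: x ≈ -26.4, y ≈ 141.5 km.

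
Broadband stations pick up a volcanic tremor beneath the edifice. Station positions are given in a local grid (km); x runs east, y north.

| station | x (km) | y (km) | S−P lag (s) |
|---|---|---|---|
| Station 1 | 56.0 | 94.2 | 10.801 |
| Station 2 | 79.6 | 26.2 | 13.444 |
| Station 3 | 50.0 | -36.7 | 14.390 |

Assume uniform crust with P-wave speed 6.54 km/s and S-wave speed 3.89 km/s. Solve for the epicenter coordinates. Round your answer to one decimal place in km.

(-43.5, 65.0)

Distance from S−P lag: d = Δt · v_P v_S / (v_P − v_S) = Δt · (6.54·3.89)/(6.54−3.89) ≈ 9.6002·Δt.
So d_Station 1 = 103.69, d_Station 2 = 129.07, d_Station 3 = 138.15 km.
Circle about each station: (x − 56.0)² + (y − 94.2)² = 103.69²; (x − 79.6)² + (y − 26.2)² = 129.07²; (x − 50.0)² + (y + 36.7)² = 138.15².
Subtracting the Station 1 equation from the Station 2 and Station 3 equations removes the quadratic terms:
47.2 x − 136.0 y = -10894.49
-12.0 x − 261.8 y = -16496.56
Solving the 2×2 system: x ≈ -43.5, y ≈ 65.0 km.
Check against Station 1 (with the unrounded x, y): √((x − 56.0)²+(y − 94.2)²) = 103.70 ≈ 103.69 km. ✓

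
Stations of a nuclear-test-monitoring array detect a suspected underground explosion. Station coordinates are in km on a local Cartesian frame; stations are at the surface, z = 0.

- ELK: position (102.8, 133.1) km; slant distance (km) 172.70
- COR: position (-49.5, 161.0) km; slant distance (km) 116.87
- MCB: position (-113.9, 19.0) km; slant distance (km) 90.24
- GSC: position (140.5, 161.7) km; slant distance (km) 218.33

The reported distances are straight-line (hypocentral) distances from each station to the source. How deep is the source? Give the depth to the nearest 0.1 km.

depth ≈ 45.0 km

Each station gives a sphere (x−x_i)² + (y−y_i)² + z² = d_i² (stations at z=0).
Subtracting the ELK sphere from COR and MCB: z² cancels, leaving linear equations in x and y:
-304.6 x + 55.8 y = 16254.49
-433.4 x − 228.2 y = 6732.79
Solving: x ≈ -43.599, y ≈ 53.300 km (keep extra digits for the depth step; rounded: -43.6, 53.3).
Then from the ELK sphere: z² = 172.70² − (x − 102.8)² − (y − 133.1)² with x = -43.599, y = 53.300, so z ≈ 44.995 ≈ 45.0 km.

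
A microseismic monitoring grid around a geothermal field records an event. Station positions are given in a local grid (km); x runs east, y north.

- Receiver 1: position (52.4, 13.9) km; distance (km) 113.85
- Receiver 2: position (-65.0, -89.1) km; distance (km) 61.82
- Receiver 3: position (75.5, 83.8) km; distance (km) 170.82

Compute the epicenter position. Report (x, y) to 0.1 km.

Circle about each station: (x − 52.4)² + (y − 13.9)² = 113.85²; (x + 65.0)² + (y + 89.1)² = 61.82²; (x − 75.5)² + (y − 83.8)² = 170.82².
Subtracting the Receiver 1 equation from the Receiver 2 and Receiver 3 equations removes the quadratic terms:
-234.8 x − 206.0 y = 18364.95
46.2 x + 139.8 y = -6433.93
Solving the 2×2 system: x ≈ -53.3, y ≈ -28.4 km.

x ≈ -53.3 km, y ≈ -28.4 km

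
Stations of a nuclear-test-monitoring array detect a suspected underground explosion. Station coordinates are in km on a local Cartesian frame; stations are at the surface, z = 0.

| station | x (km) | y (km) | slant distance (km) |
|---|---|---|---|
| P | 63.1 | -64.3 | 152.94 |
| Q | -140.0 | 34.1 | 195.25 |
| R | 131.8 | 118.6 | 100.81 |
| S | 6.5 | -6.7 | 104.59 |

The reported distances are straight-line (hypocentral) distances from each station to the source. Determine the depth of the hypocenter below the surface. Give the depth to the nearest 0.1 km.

depth ≈ 37.5 km

Each station gives a sphere (x−x_i)² + (y−y_i)² + z² = d_i² (stations at z=0).
Subtracting the P sphere from Q and R: z² cancels, leaving linear equations in x and y:
-406.2 x + 196.8 y = -2085.21
137.4 x + 365.8 y = 36549.09
Solving: x ≈ 45.298, y ≈ 82.901 km (keep extra digits for the depth step; rounded: 45.3, 82.9).
Then from the P sphere: z² = 152.94² − (x − 63.1)² − (y + 64.3)² with x = 45.298, y = 82.901, so z ≈ 37.491 ≈ 37.5 km.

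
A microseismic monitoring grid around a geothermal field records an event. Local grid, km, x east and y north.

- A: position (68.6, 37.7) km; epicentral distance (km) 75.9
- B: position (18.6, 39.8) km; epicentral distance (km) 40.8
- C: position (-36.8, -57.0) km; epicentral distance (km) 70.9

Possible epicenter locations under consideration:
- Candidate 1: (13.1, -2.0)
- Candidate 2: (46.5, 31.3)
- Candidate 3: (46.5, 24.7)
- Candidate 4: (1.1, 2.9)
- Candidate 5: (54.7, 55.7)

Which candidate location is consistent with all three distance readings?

For each candidate, compare |candidate − station| to the reported distance:
Candidate 1: residuals A 7.7, B 1.4, C 3.4 → max 7.7 km
Candidate 2: residuals A 52.9, B 11.6, C 50.5 → max 52.9 km
Candidate 3: residuals A 50.3, B 9.1, C 45.8 → max 50.3 km
Candidate 4: residuals A 0.0, B 0.0, C 0.0 → max 0.0 km
Candidate 5: residuals A 53.2, B 1.4, C 74.3 → max 74.3 km
Only Candidate 4 has all residuals ≈ 0.

Candidate 4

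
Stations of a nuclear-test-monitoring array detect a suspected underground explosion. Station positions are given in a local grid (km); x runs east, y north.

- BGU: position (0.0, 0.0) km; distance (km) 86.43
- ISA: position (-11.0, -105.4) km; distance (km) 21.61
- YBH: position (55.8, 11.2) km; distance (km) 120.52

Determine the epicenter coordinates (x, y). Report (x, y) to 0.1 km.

-17.2 km east, -84.7 km north

Circle about each station: x² + y² = 86.43²; (x + 11.0)² + (y + 105.4)² = 21.61²; (x − 55.8)² + (y − 11.2)² = 120.52².
Subtracting the BGU equation from the ISA and YBH equations removes the quadratic terms:
-22.0 x − 210.8 y = 18233.31
111.6 x + 22.4 y = -3815.85
Solving the 2×2 system: x ≈ -17.2, y ≈ -84.7 km.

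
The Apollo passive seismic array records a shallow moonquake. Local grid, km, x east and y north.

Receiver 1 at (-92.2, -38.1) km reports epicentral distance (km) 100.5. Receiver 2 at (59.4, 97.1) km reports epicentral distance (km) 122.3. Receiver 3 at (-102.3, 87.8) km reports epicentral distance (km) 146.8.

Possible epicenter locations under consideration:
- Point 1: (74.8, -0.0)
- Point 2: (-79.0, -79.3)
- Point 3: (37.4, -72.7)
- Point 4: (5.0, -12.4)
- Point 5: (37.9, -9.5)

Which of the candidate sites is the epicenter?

For each candidate, compare |candidate − station| to the reported distance:
Point 1: residuals Receiver 1 70.8, Receiver 2 24.0, Receiver 3 50.9 → max 70.8 km
Point 2: residuals Receiver 1 57.2, Receiver 2 101.9, Receiver 3 21.9 → max 101.9 km
Point 3: residuals Receiver 1 33.6, Receiver 2 48.9, Receiver 3 66.0 → max 66.0 km
Point 4: residuals Receiver 1 0.0, Receiver 2 0.0, Receiver 3 0.0 → max 0.0 km
Point 5: residuals Receiver 1 32.7, Receiver 2 13.6, Receiver 3 23.9 → max 32.7 km
Only Point 4 has all residuals ≈ 0.

Point 4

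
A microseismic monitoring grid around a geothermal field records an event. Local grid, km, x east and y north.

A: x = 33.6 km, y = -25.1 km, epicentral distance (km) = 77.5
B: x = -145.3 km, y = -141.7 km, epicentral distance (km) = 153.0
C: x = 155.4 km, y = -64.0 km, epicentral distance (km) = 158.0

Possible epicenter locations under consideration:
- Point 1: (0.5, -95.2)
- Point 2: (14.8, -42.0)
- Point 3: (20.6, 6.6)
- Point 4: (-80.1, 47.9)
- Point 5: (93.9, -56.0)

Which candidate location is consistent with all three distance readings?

Point 1

For each candidate, compare |candidate − station| to the reported distance:
Point 1: residuals A 0.0, B 0.0, C 0.0 → max 0.0 km
Point 2: residuals A 52.2, B 35.6, C 15.7 → max 52.2 km
Point 3: residuals A 43.2, B 69.5, C 5.8 → max 69.5 km
Point 4: residuals A 57.6, B 47.5, C 102.7 → max 102.7 km
Point 5: residuals A 9.7, B 101.1, C 96.0 → max 101.1 km
Only Point 1 has all residuals ≈ 0.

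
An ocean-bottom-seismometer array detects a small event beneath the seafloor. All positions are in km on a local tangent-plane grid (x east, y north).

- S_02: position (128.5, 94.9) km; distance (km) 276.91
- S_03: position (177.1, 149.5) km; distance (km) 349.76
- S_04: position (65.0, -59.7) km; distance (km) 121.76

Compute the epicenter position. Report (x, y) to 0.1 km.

(-35.8, -128.0)

Circle about each station: (x − 128.5)² + (y − 94.9)² = 276.91²; (x − 177.1)² + (y − 149.5)² = 349.76²; (x − 65.0)² + (y + 59.7)² = 121.76².
Subtracting pairs of circle equations eliminates x²+y² and gives linear equations (the radical axes):
97.2 x + 109.2 y = -17456.51
-127.0 x − 309.2 y = 44124.48
Solving the 2×2 system: x ≈ -35.8, y ≈ -128.0 km.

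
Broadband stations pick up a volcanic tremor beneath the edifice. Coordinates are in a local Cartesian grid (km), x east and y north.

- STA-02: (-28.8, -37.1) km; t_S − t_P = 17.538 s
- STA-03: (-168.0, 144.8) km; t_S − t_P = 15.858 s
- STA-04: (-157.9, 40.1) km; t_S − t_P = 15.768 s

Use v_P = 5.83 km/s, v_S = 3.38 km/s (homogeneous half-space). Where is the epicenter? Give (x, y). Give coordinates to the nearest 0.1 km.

(-47.6, 102.7)

Distance from S−P lag: d = Δt · v_P v_S / (v_P − v_S) = Δt · (5.83·3.38)/(5.83−3.38) ≈ 8.0430·Δt.
So d_STA-02 = 141.06, d_STA-03 = 127.55, d_STA-04 = 126.82 km.
Circle about each station: (x + 28.8)² + (y + 37.1)² = 141.06²; (x + 168.0)² + (y − 144.8)² = 127.55²; (x + 157.9)² + (y − 40.1)² = 126.82².
Subtracting pairs of circle equations eliminates x²+y² and gives linear equations (the radical axes):
-278.4 x + 363.8 y = 50614.11
-258.2 x + 154.4 y = 28149.18
Solving the 2×2 system: x ≈ -47.6, y ≈ 102.7 km.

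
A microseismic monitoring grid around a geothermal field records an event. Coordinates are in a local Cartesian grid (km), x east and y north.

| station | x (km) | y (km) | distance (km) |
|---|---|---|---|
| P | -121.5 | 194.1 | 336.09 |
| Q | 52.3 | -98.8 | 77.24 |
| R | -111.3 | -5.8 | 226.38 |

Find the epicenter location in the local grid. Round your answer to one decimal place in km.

x ≈ 111.0 km, y ≈ -48.6 km

Circle about each station: (x + 121.5)² + (y − 194.1)² = 336.09²; (x − 52.3)² + (y + 98.8)² = 77.24²; (x + 111.3)² + (y + 5.8)² = 226.38².
Subtracting pairs of circle equations eliminates x²+y² and gives linear equations (the radical axes):
347.6 x − 585.8 y = 67050.14
20.4 x − 399.8 y = 21692.85
Solving the 2×2 system: x ≈ 111.0, y ≈ -48.6 km.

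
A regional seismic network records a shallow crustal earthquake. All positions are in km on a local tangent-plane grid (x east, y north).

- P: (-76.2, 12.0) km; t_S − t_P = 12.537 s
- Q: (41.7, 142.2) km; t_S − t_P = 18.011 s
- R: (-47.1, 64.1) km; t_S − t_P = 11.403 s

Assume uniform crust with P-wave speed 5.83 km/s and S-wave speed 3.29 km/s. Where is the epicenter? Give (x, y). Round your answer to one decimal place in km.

Distance from S−P lag: d = Δt · v_P v_S / (v_P − v_S) = Δt · (5.83·3.29)/(5.83−3.29) ≈ 7.5515·Δt.
So d_P = 94.67, d_Q = 136.01, d_R = 86.11 km.
Circle about each station: (x + 76.2)² + (y − 12.0)² = 94.67²; (x − 41.7)² + (y − 142.2)² = 136.01²; (x + 47.1)² + (y − 64.1)² = 86.11².
Subtracting pairs of circle equations eliminates x²+y² and gives linear equations (the radical axes):
235.8 x + 260.4 y = 6472.98
58.2 x + 104.2 y = 1924.26
Solving the 2×2 system: x ≈ 18.4, y ≈ 8.2 km.
Check against P (with the unrounded x, y): √((x + 76.2)²+(y − 12.0)²) = 94.70 ≈ 94.67 km. ✓

x ≈ 18.4 km, y ≈ 8.2 km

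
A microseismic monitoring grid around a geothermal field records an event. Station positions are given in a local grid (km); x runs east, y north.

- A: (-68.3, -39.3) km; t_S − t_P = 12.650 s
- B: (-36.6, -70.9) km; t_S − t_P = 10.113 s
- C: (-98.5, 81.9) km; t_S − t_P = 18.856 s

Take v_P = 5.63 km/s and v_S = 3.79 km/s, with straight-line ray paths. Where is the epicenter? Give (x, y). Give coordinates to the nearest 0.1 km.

x ≈ 78.2 km, y ≈ -46.9 km

Distance from S−P lag: d = Δt · v_P v_S / (v_P − v_S) = Δt · (5.63·3.79)/(5.63−3.79) ≈ 11.5966·Δt.
So d_A = 146.70, d_B = 117.28, d_C = 218.67 km.
Circle about each station: (x + 68.3)² + (y + 39.3)² = 146.70²; (x + 36.6)² + (y + 70.9)² = 117.28²; (x + 98.5)² + (y − 81.9)² = 218.67².
Subtracting the A equation from the B and C equations removes the quadratic terms:
63.4 x − 63.2 y = 7923.28
-60.4 x + 242.4 y = -16095.20
Solving the 2×2 system: x ≈ 78.2, y ≈ -46.9 km.
Check against A (with the unrounded x, y): √((x + 68.3)²+(y + 39.3)²) = 146.71 ≈ 146.70 km. ✓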